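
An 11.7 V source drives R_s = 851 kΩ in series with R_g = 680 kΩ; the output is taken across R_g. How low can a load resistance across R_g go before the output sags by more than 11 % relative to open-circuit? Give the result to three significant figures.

Output resistance R_th = R_s‖R_g = (851 × 680)/1531 = 378.0 kΩ.
The fractional drop is R_th/(R_th + R_L); requiring this ≤ 0.110 gives R_L ≥ R_th(1/0.110 − 1) = 378.0 × 8.091 = 3.06 MΩ.

R_L(min) ≈ 3.06 MΩ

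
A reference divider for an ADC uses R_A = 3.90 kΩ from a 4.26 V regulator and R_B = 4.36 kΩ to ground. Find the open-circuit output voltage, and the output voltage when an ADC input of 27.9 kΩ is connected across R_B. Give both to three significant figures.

Open-circuit: V = 4.26 × 4.36/(3.90 + 4.36) = 2.25 V.
With the load, R_B becomes R_B‖R_L = 3.771 kΩ, so V = 4.26 × 3.771/7.671 = 2.09 V.

Unloaded: 2.25 V; loaded: 2.09 V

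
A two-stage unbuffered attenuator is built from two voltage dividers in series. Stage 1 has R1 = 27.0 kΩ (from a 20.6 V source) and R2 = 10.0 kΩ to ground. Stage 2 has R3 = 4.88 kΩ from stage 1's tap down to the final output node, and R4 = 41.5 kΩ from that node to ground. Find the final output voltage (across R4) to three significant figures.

Stage 2 presents R3+R4 = 46.38 kΩ as a load on stage 1's tap.
Stage 1's lower leg becomes R2‖(R3+R4) = 8.226 kΩ, so V_mid = 20.6 × 8.226/35.23 = 4.811 V.
Stage 2 is itself unloaded: V_out = V_mid × R4/(R3+R4) = 4.811 × 41.5/46.38 = 4.30 V.

V_out ≈ 4.30 V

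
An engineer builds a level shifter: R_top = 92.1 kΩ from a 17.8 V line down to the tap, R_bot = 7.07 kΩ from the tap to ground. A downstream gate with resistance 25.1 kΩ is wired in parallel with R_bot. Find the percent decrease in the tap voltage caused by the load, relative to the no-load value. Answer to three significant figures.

The divider's output (Thévenin) resistance is R_top‖R_bot = 6.566 kΩ.
Fractional drop under load = R_th/(R_th + R_L) = 6.566 / (6.566 + 25.1) = 0.2074.
So the output falls by 20.7 %.

20.7 %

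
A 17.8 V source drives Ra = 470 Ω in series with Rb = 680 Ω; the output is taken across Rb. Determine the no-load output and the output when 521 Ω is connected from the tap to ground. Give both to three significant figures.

Open-circuit: V = 17.8 × 680/(470 + 680) = 10.5 V.
With the load, Rb becomes Rb‖R_L = 295.0 Ω, so V = 17.8 × 295.0/765.0 = 6.86 V.

Unloaded: 10.5 V; loaded: 6.86 V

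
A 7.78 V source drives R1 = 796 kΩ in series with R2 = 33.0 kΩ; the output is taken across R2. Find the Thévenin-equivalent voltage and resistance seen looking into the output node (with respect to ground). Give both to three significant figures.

V_th is the open-circuit tap voltage: 7.78 × 33.0/(796 + 33.0) = 0.310 V.
With the supply zeroed, R1 and R2 appear in parallel from the tap: R_th = R1‖R2 = (796 × 33.0)/829.0 = 31.7 kΩ.

V_th = 0.310 V, R_th = 31.7 kΩ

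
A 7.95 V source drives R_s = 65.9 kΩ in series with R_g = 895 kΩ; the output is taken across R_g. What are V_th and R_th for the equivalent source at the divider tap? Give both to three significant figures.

V_th = 7.40 V, R_th = 61.4 kΩ

V_th is the open-circuit tap voltage: 7.95 × 895/(65.9 + 895) = 7.40 V.
With the supply zeroed, R_s and R_g appear in parallel from the tap: R_th = R_s‖R_g = (65.9 × 895)/960.9 = 61.4 kΩ.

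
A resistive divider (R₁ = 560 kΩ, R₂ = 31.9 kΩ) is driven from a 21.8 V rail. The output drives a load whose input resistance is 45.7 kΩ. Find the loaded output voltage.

The load sits in parallel with R₂: R₂‖R_L = (31.9 × 45.7) / (31.9 + 45.7) = 18.79 kΩ.
V_out = 21.8 × 18.79 / (560 + 18.79) = 21.8 × 18.79/578.8 = 0.708 V.

V_out ≈ 0.708 V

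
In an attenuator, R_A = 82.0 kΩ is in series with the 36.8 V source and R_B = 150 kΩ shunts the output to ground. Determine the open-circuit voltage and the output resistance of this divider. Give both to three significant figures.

V_th is the open-circuit tap voltage: 36.8 × 150/(82.0 + 150) = 23.8 V.
With the supply zeroed, R_A and R_B appear in parallel from the tap: R_th = R_A‖R_B = (82.0 × 150)/232.0 = 53.0 kΩ.

V_th = 23.8 V, R_th = 53.0 kΩ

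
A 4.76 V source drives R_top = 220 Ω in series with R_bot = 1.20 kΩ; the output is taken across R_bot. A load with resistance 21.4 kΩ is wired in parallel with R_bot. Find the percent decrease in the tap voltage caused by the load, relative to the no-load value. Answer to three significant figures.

The divider's output (Thévenin) resistance is R_top‖R_bot = 185.9 Ω.
Fractional drop under load = R_th/(R_th + R_L) = 185.9 / (185.9 + 21400) = 0.008613.
So the output falls by 0.861 %.

0.861 %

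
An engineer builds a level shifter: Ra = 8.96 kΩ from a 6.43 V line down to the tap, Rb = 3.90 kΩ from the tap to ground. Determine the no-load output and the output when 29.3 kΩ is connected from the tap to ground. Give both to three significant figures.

Open-circuit: V = 6.43 × 3.90/(8.96 + 3.90) = 1.95 V.
With the load, Rb becomes Rb‖R_L = 3.442 kΩ, so V = 6.43 × 3.442/12.40 = 1.78 V.

Unloaded: 1.95 V; loaded: 1.78 V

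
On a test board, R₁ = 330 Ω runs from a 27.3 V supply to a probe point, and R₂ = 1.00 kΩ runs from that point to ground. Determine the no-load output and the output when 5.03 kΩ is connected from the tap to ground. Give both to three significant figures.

Open-circuit: V = 27.3 × 1000/(330 + 1000) = 20.5 V.
With the load, R₂ becomes R₂‖R_L = 834.2 Ω, so V = 27.3 × 834.2/1164 = 19.6 V.

Unloaded: 20.5 V; loaded: 19.6 V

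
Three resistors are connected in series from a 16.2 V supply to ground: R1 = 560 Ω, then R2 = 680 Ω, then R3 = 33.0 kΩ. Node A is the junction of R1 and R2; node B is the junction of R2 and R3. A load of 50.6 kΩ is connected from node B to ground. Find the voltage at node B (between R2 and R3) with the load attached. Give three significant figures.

At node B, R3 is in parallel with the load: R3‖R_L = 19970 Ω.
Below node A the resistance is R2 + (R3‖R_L) = 20650 Ω, so V_A = 16.2 × 20650/21210 = 15.77 V.
Then V_B = V_A × (R3‖R_L)/(R2 + R3‖R_L) = 15.77 × 19970/20650 = 15.3 V.

V ≈ 15.3 V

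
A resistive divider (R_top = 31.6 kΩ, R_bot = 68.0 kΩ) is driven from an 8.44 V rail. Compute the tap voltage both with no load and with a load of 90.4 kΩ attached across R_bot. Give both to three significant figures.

Open-circuit: V = 8.44 × 68.0/(31.6 + 68.0) = 5.76 V.
With the load, R_bot becomes R_bot‖R_L = 38.81 kΩ, so V = 8.44 × 38.81/70.41 = 4.65 V.

Unloaded: 5.76 V; loaded: 4.65 V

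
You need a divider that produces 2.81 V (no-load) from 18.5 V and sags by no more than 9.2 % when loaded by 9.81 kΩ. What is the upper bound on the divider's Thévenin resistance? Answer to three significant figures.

R_th ≤ 994 Ω

Loading drop = R_th/(R_th + R_L) ≤ 0.0920, so R_th ≤ R_L · ε/(1−ε) = 9.81 kΩ × 0.0920/0.9080 = 994 Ω.
(Any R1, R2 with R2/(R1+R2) = 0.152 and R1‖R2 ≤ 994 Ω will meet the spec.)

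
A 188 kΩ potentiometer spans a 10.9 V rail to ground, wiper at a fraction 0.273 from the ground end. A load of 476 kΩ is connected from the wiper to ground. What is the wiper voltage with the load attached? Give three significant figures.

The wiper splits the pot into (1−α)R = 136.7 kΩ above and αR = 51.32 kΩ below.
Lower section ‖ load = 46.33 kΩ.
V_wiper = 10.9 × 46.33/(136.7 + 46.33) = 2.76 V.

V ≈ 2.76 V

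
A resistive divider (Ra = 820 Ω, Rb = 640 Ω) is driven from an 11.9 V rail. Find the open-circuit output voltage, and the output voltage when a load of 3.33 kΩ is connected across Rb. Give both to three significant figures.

Open-circuit: V = 11.9 × 640/(820 + 640) = 5.22 V.
With the load, Rb becomes Rb‖R_L = 536.8 Ω, so V = 11.9 × 536.8/1357 = 4.71 V.

Unloaded: 5.22 V; loaded: 4.71 V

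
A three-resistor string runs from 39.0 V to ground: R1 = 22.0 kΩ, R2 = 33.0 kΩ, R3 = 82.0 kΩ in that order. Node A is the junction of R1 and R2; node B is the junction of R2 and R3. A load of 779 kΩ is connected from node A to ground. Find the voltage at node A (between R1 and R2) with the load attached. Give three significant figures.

V ≈ 32.0 V

Below node A the series string R2+R3 = 115.0 kΩ sits in parallel with the 779 kΩ load: 100.2 kΩ.
V_A = 39.0 × 100.2/(22.0 + 100.2) = 32.0 V.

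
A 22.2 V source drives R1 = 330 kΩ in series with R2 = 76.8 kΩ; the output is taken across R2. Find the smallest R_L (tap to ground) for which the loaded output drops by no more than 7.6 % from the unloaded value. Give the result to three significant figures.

R_L(min) ≈ 757 kΩ

Output resistance R_th = R1‖R2 = (330 × 76.8)/406.8 = 62.30 kΩ.
The fractional drop is R_th/(R_th + R_L); requiring this ≤ 0.0760 gives R_L ≥ R_th(1/0.0760 − 1) = 62.30 × 12.16 = 757 kΩ.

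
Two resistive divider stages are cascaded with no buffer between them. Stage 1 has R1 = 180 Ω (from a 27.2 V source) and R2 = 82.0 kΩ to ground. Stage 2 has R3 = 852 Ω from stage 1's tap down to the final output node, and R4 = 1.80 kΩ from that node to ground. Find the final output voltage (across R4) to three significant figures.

Stage 2 presents R3+R4 = 2652 Ω as a load on stage 1's tap.
Stage 1's lower leg becomes R2‖(R3+R4) = 2569 Ω, so V_mid = 27.2 × 2569/2749 = 25.42 V.
Stage 2 is itself unloaded: V_out = V_mid × R4/(R3+R4) = 25.42 × 1800/2652 = 17.3 V.

V_out ≈ 17.3 V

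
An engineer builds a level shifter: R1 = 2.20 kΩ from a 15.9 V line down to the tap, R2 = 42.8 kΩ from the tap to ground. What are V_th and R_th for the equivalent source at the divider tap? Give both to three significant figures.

V_th is the open-circuit tap voltage: 15.9 × 42.8/(2.20 + 42.8) = 15.1 V.
With the supply zeroed, R1 and R2 appear in parallel from the tap: R_th = R1‖R2 = (2.20 × 42.8)/45.00 = 2.09 kΩ.

V_th = 15.1 V, R_th = 2.09 kΩ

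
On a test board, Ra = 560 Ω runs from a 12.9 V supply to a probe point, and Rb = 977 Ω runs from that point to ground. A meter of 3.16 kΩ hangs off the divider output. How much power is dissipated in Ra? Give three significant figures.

P ≈ 54.6 mW

Total resistance from the source is Ra + (Rb‖R_L) = 1306 Ω, so I = 12.9/1306 Ω = 9.875 mA.
P = I²·Ra = (9.875 mA)² × 560 Ω = 54.6 mW.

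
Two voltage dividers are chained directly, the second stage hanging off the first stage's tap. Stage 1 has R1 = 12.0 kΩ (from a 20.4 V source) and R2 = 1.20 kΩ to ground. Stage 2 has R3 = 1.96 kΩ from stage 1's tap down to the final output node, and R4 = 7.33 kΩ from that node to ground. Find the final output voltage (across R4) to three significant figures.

Stage 2 presents R3+R4 = 9.290 kΩ as a load on stage 1's tap.
Stage 1's lower leg becomes R2‖(R3+R4) = 1.063 kΩ, so V_mid = 20.4 × 1.063/13.06 = 1.660 V.
Stage 2 is itself unloaded: V_out = V_mid × R4/(R3+R4) = 1.660 × 7.33/9.290 = 1.31 V.

V_out ≈ 1.31 V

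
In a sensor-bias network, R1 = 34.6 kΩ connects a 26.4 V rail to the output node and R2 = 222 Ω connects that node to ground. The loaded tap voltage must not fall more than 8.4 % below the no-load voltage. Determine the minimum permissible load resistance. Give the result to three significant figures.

R_L(min) ≈ 2.41 kΩ

Output resistance R_th = R1‖R2 = (34600 × 222)/34820 = 220.6 Ω.
The fractional drop is R_th/(R_th + R_L); requiring this ≤ 0.0840 gives R_L ≥ R_th(1/0.0840 − 1) = 220.6 × 10.90 = 2.41 kΩ.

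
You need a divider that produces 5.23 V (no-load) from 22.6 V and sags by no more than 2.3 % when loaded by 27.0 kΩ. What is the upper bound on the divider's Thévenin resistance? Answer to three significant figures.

Loading drop = R_th/(R_th + R_L) ≤ 0.0230, so R_th ≤ R_L · ε/(1−ε) = 27.0 kΩ × 0.0230/0.9770 = 636 Ω.
(Any R1, R2 with R2/(R1+R2) = 0.231 and R1‖R2 ≤ 636 Ω will meet the spec.)

R_th ≤ 636 Ω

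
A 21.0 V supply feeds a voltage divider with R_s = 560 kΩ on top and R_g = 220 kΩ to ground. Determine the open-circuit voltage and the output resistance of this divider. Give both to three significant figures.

V_th is the open-circuit tap voltage: 21.0 × 220/(560 + 220) = 5.92 V.
With the supply zeroed, R_s and R_g appear in parallel from the tap: R_th = R_s‖R_g = (560 × 220)/780.0 = 158 kΩ.

V_th = 5.92 V, R_th = 158 kΩ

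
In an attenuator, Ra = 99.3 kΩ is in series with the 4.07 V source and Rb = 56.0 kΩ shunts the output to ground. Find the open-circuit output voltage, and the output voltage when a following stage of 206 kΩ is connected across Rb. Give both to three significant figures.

Unloaded: 1.47 V; loaded: 1.25 V

Open-circuit: V = 4.07 × 56.0/(99.3 + 56.0) = 1.47 V.
With the load, Rb becomes Rb‖R_L = 44.03 kΩ, so V = 4.07 × 44.03/143.3 = 1.25 V.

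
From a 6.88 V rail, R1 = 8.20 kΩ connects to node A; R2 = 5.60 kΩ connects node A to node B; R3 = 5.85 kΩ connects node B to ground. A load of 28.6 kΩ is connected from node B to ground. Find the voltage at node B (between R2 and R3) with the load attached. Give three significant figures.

At node B, R3 is in parallel with the load: R3‖R_L = 4.857 kΩ.
Below node A the resistance is R2 + (R3‖R_L) = 10.46 kΩ, so V_A = 6.88 × 10.46/18.66 = 3.856 V.
Then V_B = V_A × (R3‖R_L)/(R2 + R3‖R_L) = 3.856 × 4.857/10.46 = 1.79 V.

V ≈ 1.79 V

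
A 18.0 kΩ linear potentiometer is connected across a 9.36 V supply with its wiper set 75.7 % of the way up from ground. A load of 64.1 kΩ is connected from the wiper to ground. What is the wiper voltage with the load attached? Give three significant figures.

V ≈ 6.74 V

The wiper splits the pot into (1−α)R = 4.374 kΩ above and αR = 13.63 kΩ below.
Lower section ‖ load = 11.24 kΩ.
V_wiper = 9.36 × 11.24/(4.374 + 11.24) = 6.74 V.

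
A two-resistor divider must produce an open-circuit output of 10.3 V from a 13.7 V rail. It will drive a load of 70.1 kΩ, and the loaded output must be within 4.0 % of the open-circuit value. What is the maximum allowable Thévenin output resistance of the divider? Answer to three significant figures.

Loading drop = R_th/(R_th + R_L) ≤ 0.0400, so R_th ≤ R_L · ε/(1−ε) = 70.1 kΩ × 0.0400/0.9600 = 2.92 kΩ.

R_th ≤ 2.92 kΩ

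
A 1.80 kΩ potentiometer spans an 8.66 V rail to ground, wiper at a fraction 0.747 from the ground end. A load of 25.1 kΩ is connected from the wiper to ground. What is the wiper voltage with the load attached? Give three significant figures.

The wiper splits the pot into (1−α)R = 455.4 Ω above and αR = 1345 Ω below.
Lower section ‖ load = 1276 Ω.
V_wiper = 8.66 × 1276/(455.4 + 1276) = 6.38 V.

V ≈ 6.38 V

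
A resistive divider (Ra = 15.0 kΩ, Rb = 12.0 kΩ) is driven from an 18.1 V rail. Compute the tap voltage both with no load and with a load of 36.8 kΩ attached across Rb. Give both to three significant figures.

Unloaded: 8.04 V; loaded: 6.81 V

Open-circuit: V = 18.1 × 12.0/(15.0 + 12.0) = 8.04 V.
With the load, Rb becomes Rb‖R_L = 9.049 kΩ, so V = 18.1 × 9.049/24.05 = 6.81 V.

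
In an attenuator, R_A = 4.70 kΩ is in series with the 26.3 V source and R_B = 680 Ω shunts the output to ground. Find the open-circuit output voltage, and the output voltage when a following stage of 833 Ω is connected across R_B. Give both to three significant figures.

Open-circuit: V = 26.3 × 680/(4700 + 680) = 3.32 V.
With the load, R_B becomes R_B‖R_L = 374.4 Ω, so V = 26.3 × 374.4/5074 = 1.94 V.

Unloaded: 3.32 V; loaded: 1.94 V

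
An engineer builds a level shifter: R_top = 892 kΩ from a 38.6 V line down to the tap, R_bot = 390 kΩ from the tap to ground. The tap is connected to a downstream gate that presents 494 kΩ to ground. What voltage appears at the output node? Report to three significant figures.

V_out ≈ 7.58 V

The load sits in parallel with R_bot: R_bot‖R_L = (390 × 494) / (390 + 494) = 217.9 kΩ.
V_out = 38.6 × 217.9 / (892 + 217.9) = 38.6 × 217.9/1110 = 7.58 V.
(Unloaded it would have been 11.7 V.)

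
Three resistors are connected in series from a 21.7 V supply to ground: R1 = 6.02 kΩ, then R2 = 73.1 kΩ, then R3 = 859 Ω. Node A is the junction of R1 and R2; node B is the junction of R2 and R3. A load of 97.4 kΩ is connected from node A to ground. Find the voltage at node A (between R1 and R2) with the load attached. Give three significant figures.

Below node A the series string R2+R3 = 73960 Ω sits in parallel with the 97400 Ω load: 42040 Ω.
V_A = 21.7 × 42040/(6020 + 42040) = 19.0 V.

V ≈ 19.0 V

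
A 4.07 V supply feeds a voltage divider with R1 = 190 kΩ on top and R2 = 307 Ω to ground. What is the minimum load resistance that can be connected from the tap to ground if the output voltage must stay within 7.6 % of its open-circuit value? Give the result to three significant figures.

R_L(min) ≈ 3.73 kΩ

Output resistance R_th = R1‖R2 = (190000 × 307)/190300 = 306.5 Ω.
The fractional drop is R_th/(R_th + R_L); requiring this ≤ 0.0760 gives R_L ≥ R_th(1/0.0760 − 1) = 306.5 × 12.16 = 3.73 kΩ.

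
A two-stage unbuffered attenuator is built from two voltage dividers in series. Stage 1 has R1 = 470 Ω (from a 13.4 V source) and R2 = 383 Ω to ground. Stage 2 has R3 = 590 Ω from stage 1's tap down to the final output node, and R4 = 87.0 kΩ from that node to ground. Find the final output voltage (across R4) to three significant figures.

Stage 2 presents R3+R4 = 87590 Ω as a load on stage 1's tap.
Stage 1's lower leg becomes R2‖(R3+R4) = 381.3 Ω, so V_mid = 13.4 × 381.3/851.3 = 6.002 V.
Stage 2 is itself unloaded: V_out = V_mid × R4/(R3+R4) = 6.002 × 87000/87590 = 5.96 V.

V_out ≈ 5.96 V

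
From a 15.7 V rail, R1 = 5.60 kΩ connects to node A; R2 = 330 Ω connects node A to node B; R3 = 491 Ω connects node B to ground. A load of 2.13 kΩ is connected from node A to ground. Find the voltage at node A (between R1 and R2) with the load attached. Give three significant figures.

Below node A the series string R2+R3 = 821.0 Ω sits in parallel with the 2130 Ω load: 592.6 Ω.
V_A = 15.7 × 592.6/(5600 + 592.6) = 1.50 V.

V ≈ 1.50 V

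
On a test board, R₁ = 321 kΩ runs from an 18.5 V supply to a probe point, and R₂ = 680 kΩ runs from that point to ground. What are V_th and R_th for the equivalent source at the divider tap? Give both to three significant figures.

V_th is the open-circuit tap voltage: 18.5 × 680/(321 + 680) = 12.6 V.
With the supply zeroed, R₁ and R₂ appear in parallel from the tap: R_th = R₁‖R₂ = (321 × 680)/1001 = 218 kΩ.

V_th = 12.6 V, R_th = 218 kΩ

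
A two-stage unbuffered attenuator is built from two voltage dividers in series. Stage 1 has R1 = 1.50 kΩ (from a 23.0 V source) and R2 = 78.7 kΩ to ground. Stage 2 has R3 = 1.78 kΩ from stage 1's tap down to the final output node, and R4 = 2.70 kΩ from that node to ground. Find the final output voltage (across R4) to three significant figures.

V_out ≈ 10.2 V

Stage 2 presents R3+R4 = 4.480 kΩ as a load on stage 1's tap.
Stage 1's lower leg becomes R2‖(R3+R4) = 4.239 kΩ, so V_mid = 23.0 × 4.239/5.739 = 16.99 V.
Stage 2 is itself unloaded: V_out = V_mid × R4/(R3+R4) = 16.99 × 2.70/4.480 = 10.2 V.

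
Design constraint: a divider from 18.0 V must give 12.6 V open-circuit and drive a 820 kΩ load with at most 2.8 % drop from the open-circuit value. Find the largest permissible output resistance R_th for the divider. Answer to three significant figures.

R_th ≤ 23.6 kΩ

Loading drop = R_th/(R_th + R_L) ≤ 0.0280, so R_th ≤ R_L · ε/(1−ε) = 820 kΩ × 0.0280/0.9720 = 23.6 kΩ.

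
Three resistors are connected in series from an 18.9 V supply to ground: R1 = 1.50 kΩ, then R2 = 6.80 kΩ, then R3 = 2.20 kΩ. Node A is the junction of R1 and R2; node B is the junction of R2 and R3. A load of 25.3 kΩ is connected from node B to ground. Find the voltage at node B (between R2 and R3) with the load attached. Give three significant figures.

V ≈ 3.71 V

At node B, R3 is in parallel with the load: R3‖R_L = 2.024 kΩ.
Below node A the resistance is R2 + (R3‖R_L) = 8.824 kΩ, so V_A = 18.9 × 8.824/10.32 = 16.15 V.
Then V_B = V_A × (R3‖R_L)/(R2 + R3‖R_L) = 16.15 × 2.024/8.824 = 3.71 V.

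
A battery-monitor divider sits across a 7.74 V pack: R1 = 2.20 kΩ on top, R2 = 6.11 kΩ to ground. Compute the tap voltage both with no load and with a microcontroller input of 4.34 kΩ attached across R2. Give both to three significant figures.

Open-circuit: V = 7.74 × 6.11/(2.20 + 6.11) = 5.69 V.
With the load, R2 becomes R2‖R_L = 2.538 kΩ, so V = 7.74 × 2.538/4.738 = 4.15 V.

Unloaded: 5.69 V; loaded: 4.15 V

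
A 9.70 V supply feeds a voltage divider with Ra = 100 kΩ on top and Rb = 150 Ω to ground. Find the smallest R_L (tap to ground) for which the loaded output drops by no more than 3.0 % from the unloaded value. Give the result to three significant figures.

R_L(min) ≈ 4.84 kΩ

Output resistance R_th = Ra‖Rb = (100000 × 150)/100200 = 149.8 Ω.
The fractional drop is R_th/(R_th + R_L); requiring this ≤ 0.0300 gives R_L ≥ R_th(1/0.0300 − 1) = 149.8 × 32.33 = 4.84 kΩ.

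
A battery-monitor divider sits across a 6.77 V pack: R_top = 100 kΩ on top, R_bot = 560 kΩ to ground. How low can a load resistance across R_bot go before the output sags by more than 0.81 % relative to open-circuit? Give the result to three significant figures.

Output resistance R_th = R_top‖R_bot = (100 × 560)/660.0 = 84.85 kΩ.
The fractional drop is R_th/(R_th + R_L); requiring this ≤ 0.00810 gives R_L ≥ R_th(1/0.00810 − 1) = 84.85 × 122.5 = 10.4 MΩ.

R_L(min) ≈ 10.4 MΩ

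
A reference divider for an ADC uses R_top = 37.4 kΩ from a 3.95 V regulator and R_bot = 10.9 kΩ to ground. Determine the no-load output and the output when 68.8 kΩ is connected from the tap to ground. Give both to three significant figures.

Open-circuit: V = 3.95 × 10.9/(37.4 + 10.9) = 0.891 V.
With the load, R_bot becomes R_bot‖R_L = 9.409 kΩ, so V = 3.95 × 9.409/46.81 = 0.794 V.

Unloaded: 0.891 V; loaded: 0.794 V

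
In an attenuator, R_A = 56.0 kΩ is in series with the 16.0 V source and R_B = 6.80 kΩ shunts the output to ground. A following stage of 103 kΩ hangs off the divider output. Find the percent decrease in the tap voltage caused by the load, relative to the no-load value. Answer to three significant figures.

5.56 %

The divider's output (Thévenin) resistance is R_A‖R_B = 6.064 kΩ.
Fractional drop under load = R_th/(R_th + R_L) = 6.064 / (6.064 + 103) = 0.05560.
So the output falls by 5.56 %.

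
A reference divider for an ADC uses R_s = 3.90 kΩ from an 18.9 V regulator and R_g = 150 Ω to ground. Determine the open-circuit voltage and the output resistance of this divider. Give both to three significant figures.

V_th = 0.700 V, R_th = 144 Ω

V_th is the open-circuit tap voltage: 18.9 × 150/(3900 + 150) = 0.700 V.
With the supply zeroed, R_s and R_g appear in parallel from the tap: R_th = R_s‖R_g = (3900 × 150)/4050 = 144 Ω.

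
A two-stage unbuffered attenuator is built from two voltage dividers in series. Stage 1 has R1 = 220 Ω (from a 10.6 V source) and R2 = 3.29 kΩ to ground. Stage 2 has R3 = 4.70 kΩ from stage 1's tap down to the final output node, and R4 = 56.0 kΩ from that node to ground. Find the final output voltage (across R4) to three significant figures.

Stage 2 presents R3+R4 = 60700 Ω as a load on stage 1's tap.
Stage 1's lower leg becomes R2‖(R3+R4) = 3121 Ω, so V_mid = 10.6 × 3121/3341 = 9.902 V.
Stage 2 is itself unloaded: V_out = V_mid × R4/(R3+R4) = 9.902 × 56000/60700 = 9.14 V.

V_out ≈ 9.14 V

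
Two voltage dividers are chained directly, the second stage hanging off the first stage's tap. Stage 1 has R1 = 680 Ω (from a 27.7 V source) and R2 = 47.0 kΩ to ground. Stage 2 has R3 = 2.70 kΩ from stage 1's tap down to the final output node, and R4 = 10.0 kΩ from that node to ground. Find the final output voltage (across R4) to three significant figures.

V_out ≈ 20.4 V

Stage 2 presents R3+R4 = 12700 Ω as a load on stage 1's tap.
Stage 1's lower leg becomes R2‖(R3+R4) = 9998 Ω, so V_mid = 27.7 × 9998/10680 = 25.94 V.
Stage 2 is itself unloaded: V_out = V_mid × R4/(R3+R4) = 25.94 × 10000/12700 = 20.4 V.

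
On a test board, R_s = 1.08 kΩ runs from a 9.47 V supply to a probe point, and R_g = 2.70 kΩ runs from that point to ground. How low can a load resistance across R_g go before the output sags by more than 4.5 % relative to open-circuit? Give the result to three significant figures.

Output resistance R_th = R_s‖R_g = (1080 × 2700)/3780 = 771.4 Ω.
The fractional drop is R_th/(R_th + R_L); requiring this ≤ 0.0450 gives R_L ≥ R_th(1/0.0450 − 1) = 771.4 × 21.22 = 16.4 kΩ.

R_L(min) ≈ 16.4 kΩ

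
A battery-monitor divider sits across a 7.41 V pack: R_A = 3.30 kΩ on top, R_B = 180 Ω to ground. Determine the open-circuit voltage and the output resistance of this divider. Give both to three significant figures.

V_th is the open-circuit tap voltage: 7.41 × 180/(3300 + 180) = 0.383 V.
With the supply zeroed, R_A and R_B appear in parallel from the tap: R_th = R_A‖R_B = (3300 × 180)/3480 = 171 Ω.

V_th = 0.383 V, R_th = 171 Ω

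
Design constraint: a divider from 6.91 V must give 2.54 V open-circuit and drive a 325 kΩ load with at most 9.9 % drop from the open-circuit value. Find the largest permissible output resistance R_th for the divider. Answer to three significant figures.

Loading drop = R_th/(R_th + R_L) ≤ 0.0990, so R_th ≤ R_L · ε/(1−ε) = 325 kΩ × 0.0990/0.9010 = 35.7 kΩ.
(Any R1, R2 with R2/(R1+R2) = 0.368 and R1‖R2 ≤ 35.7 kΩ will meet the spec.)

R_th ≤ 35.7 kΩ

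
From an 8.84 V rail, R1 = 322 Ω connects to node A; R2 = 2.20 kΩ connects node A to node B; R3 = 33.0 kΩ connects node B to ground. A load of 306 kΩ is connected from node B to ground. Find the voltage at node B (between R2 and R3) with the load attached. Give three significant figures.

At node B, R3 is in parallel with the load: R3‖R_L = 29790 Ω.
Below node A the resistance is R2 + (R3‖R_L) = 31990 Ω, so V_A = 8.84 × 31990/32310 = 8.752 V.
Then V_B = V_A × (R3‖R_L)/(R2 + R3‖R_L) = 8.752 × 29790/31990 = 8.15 V.

V ≈ 8.15 V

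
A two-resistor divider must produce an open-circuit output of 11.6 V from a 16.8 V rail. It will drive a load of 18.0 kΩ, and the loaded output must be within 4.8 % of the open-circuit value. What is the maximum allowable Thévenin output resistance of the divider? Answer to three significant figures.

Loading drop = R_th/(R_th + R_L) ≤ 0.0480, so R_th ≤ R_L · ε/(1−ε) = 18.0 kΩ × 0.0480/0.9520 = 908 Ω.

R_th ≤ 908 Ω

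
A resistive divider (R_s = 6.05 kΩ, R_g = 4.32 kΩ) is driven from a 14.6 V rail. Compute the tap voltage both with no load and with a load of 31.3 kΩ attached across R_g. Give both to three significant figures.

Open-circuit: V = 14.6 × 4.32/(6.05 + 4.32) = 6.08 V.
With the load, R_g becomes R_g‖R_L = 3.796 kΩ, so V = 14.6 × 3.796/9.846 = 5.63 V.

Unloaded: 6.08 V; loaded: 5.63 V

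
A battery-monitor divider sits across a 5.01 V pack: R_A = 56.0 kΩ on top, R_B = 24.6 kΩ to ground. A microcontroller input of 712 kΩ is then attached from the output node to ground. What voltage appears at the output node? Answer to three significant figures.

V_out ≈ 1.49 V

The load sits in parallel with R_B: R_B‖R_L = (24.6 × 712) / (24.6 + 712) = 23.78 kΩ.
V_out = 5.01 × 23.78 / (56.0 + 23.78) = 5.01 × 23.78/79.78 = 1.49 V.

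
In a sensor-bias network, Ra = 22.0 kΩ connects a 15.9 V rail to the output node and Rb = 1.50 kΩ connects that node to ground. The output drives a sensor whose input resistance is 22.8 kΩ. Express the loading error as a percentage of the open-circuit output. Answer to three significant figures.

5.80 %

The divider's output (Thévenin) resistance is Ra‖Rb = 1.404 kΩ.
Fractional drop under load = R_th/(R_th + R_L) = 1.404 / (1.404 + 22.8) = 0.05802.
So the output falls by 5.80 %.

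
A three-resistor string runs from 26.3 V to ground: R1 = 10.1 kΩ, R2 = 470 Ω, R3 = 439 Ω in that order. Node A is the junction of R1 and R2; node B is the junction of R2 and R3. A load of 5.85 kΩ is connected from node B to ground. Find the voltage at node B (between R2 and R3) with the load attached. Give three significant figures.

At node B, R3 is in parallel with the load: R3‖R_L = 408.4 Ω.
Below node A the resistance is R2 + (R3‖R_L) = 878.4 Ω, so V_A = 26.3 × 878.4/10980 = 2.104 V.
Then V_B = V_A × (R3‖R_L)/(R2 + R3‖R_L) = 2.104 × 408.4/878.4 = 0.978 V.

V ≈ 0.978 V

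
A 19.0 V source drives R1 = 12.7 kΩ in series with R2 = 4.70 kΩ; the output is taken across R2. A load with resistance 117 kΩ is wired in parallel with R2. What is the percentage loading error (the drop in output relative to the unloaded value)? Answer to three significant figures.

2.85 %

The divider's output (Thévenin) resistance is R1‖R2 = 3.430 kΩ.
Fractional drop under load = R_th/(R_th + R_L) = 3.430 / (3.430 + 117) = 0.02848.
So the output falls by 2.85 %.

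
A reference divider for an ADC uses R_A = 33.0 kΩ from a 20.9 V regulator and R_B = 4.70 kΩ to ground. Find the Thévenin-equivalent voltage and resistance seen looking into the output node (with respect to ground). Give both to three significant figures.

V_th = 2.61 V, R_th = 4.11 kΩ

V_th is the open-circuit tap voltage: 20.9 × 4.70/(33.0 + 4.70) = 2.61 V.
With the supply zeroed, R_A and R_B appear in parallel from the tap: R_th = R_A‖R_B = (33.0 × 4.70)/37.70 = 4.11 kΩ.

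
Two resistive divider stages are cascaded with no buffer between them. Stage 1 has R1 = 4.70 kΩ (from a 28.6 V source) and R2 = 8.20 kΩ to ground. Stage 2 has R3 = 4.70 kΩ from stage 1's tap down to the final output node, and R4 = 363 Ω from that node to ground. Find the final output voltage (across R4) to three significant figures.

V_out ≈ 0.820 V

Stage 2 presents R3+R4 = 5063 Ω as a load on stage 1's tap.
Stage 1's lower leg becomes R2‖(R3+R4) = 3130 Ω, so V_mid = 28.6 × 3130/7830 = 11.43 V.
Stage 2 is itself unloaded: V_out = V_mid × R4/(R3+R4) = 11.43 × 363/5063 = 0.820 V.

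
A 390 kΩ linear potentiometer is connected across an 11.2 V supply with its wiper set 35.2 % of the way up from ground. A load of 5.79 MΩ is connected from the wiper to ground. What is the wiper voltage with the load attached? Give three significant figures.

V ≈ 3.88 V

The wiper splits the pot into (1−α)R = 252.7 kΩ above and αR = 137.3 kΩ below.
Lower section ‖ load = 134.1 kΩ.
V_wiper = 11.2 × 134.1/(252.7 + 134.1) = 3.88 V.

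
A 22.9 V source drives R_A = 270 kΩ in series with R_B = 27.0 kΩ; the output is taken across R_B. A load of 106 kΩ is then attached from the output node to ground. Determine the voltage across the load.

The load sits in parallel with R_B: R_B‖R_L = (27.0 × 106) / (27.0 + 106) = 21.52 kΩ.
V_out = 22.9 × 21.52 / (270 + 21.52) = 22.9 × 21.52/291.5 = 1.69 V.

V_out ≈ 1.69 V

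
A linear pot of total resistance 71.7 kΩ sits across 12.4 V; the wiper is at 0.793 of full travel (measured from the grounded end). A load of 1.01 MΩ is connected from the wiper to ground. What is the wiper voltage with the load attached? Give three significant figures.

V ≈ 9.72 V

The wiper splits the pot into (1−α)R = 14.84 kΩ above and αR = 56.86 kΩ below.
Lower section ‖ load = 53.83 kΩ.
V_wiper = 12.4 × 53.83/(14.84 + 53.83) = 9.72 V.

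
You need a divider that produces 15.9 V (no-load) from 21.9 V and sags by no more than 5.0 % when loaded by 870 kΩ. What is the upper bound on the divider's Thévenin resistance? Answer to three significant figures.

Loading drop = R_th/(R_th + R_L) ≤ 0.0500, so R_th ≤ R_L · ε/(1−ε) = 870 kΩ × 0.0500/0.9500 = 45.8 kΩ.
(Any R1, R2 with R2/(R1+R2) = 0.726 and R1‖R2 ≤ 45.8 kΩ will meet the spec.)

R_th ≤ 45.8 kΩ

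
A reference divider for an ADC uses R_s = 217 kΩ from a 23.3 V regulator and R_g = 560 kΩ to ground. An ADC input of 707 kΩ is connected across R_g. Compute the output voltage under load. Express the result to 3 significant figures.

The load sits in parallel with R_g: R_g‖R_L = (560 × 707) / (560 + 707) = 312.5 kΩ.
V_out = 23.3 × 312.5 / (217 + 312.5) = 23.3 × 312.5/529.5 = 13.8 V.
(Unloaded it would have been 16.8 V.)

V_out ≈ 13.8 V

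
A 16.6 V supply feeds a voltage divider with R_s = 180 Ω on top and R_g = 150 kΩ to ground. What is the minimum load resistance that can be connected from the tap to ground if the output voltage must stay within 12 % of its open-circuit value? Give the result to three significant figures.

Output resistance R_th = R_s‖R_g = (180 × 150000)/150200 = 179.8 Ω.
The fractional drop is R_th/(R_th + R_L); requiring this ≤ 0.120 gives R_L ≥ R_th(1/0.120 − 1) = 179.8 × 7.333 = 1.32 kΩ.

R_L(min) ≈ 1.32 kΩ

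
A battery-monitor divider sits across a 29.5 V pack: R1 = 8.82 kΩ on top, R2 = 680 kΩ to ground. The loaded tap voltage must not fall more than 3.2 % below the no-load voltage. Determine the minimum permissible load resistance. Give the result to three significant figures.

Output resistance R_th = R1‖R2 = (8.82 × 680)/688.8 = 8.707 kΩ.
The fractional drop is R_th/(R_th + R_L); requiring this ≤ 0.0320 gives R_L ≥ R_th(1/0.0320 − 1) = 8.707 × 30.25 = 263 kΩ.

R_L(min) ≈ 263 kΩ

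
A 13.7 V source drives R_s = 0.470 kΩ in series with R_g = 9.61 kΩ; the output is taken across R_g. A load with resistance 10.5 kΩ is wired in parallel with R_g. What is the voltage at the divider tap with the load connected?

The load sits in parallel with R_g: R_g‖R_L = (9610 × 10500) / (9610 + 10500) = 5018 Ω.
V_out = 13.7 × 5018 / (470 + 5018) = 13.7 × 5018/5488 = 12.5 V.

V_out ≈ 12.5 V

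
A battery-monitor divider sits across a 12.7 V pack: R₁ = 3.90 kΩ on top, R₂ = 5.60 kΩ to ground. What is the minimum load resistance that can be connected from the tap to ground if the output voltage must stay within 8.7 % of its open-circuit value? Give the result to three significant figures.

Output resistance R_th = R₁‖R₂ = (3.90 × 5.60)/9.500 = 2.299 kΩ.
The fractional drop is R_th/(R_th + R_L); requiring this ≤ 0.0870 gives R_L ≥ R_th(1/0.0870 − 1) = 2.299 × 10.49 = 24.1 kΩ.

R_L(min) ≈ 24.1 kΩ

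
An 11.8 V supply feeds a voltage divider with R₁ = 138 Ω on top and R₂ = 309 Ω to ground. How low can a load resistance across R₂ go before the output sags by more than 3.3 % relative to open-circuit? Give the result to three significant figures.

R_L(min) ≈ 2.80 kΩ

Output resistance R_th = R₁‖R₂ = (138 × 309)/447.0 = 95.40 Ω.
The fractional drop is R_th/(R_th + R_L); requiring this ≤ 0.0330 gives R_L ≥ R_th(1/0.0330 − 1) = 95.40 × 29.30 = 2.80 kΩ.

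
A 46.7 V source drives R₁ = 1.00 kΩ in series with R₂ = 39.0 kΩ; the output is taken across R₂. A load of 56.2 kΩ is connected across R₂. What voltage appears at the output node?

V_out ≈ 44.8 V

The load sits in parallel with R₂: R₂‖R_L = (39.0 × 56.2) / (39.0 + 56.2) = 23.02 kΩ.
V_out = 46.7 × 23.02 / (1.00 + 23.02) = 46.7 × 23.02/24.02 = 44.8 V.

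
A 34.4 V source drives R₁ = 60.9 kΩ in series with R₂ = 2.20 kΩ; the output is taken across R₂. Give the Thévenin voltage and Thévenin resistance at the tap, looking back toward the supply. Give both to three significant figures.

V_th = 1.20 V, R_th = 2.12 kΩ

V_th is the open-circuit tap voltage: 34.4 × 2.20/(60.9 + 2.20) = 1.20 V.
With the supply zeroed, R₁ and R₂ appear in parallel from the tap: R_th = R₁‖R₂ = (60.9 × 2.20)/63.10 = 2.12 kΩ.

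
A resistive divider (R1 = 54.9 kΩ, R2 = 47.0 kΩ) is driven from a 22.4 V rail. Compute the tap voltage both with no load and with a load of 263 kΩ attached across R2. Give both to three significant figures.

Unloaded: 10.3 V; loaded: 9.42 V

Open-circuit: V = 22.4 × 47.0/(54.9 + 47.0) = 10.3 V.
With the load, R2 becomes R2‖R_L = 39.87 kΩ, so V = 22.4 × 39.87/94.77 = 9.42 V.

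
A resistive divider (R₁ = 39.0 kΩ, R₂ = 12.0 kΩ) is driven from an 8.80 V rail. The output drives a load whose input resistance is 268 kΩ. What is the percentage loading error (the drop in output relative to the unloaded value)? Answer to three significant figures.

The divider's output (Thévenin) resistance is R₁‖R₂ = 9.176 kΩ.
Fractional drop under load = R_th/(R_th + R_L) = 9.176 / (9.176 + 268) = 0.03311.
So the output falls by 3.31 %.

3.31 %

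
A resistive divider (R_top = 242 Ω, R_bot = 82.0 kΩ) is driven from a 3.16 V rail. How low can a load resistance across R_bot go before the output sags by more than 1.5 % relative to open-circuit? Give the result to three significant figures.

R_L(min) ≈ 15.8 kΩ

Output resistance R_th = R_top‖R_bot = (242 × 82000)/82240 = 241.3 Ω.
The fractional drop is R_th/(R_th + R_L); requiring this ≤ 0.0150 gives R_L ≥ R_th(1/0.0150 − 1) = 241.3 × 65.67 = 15.8 kΩ.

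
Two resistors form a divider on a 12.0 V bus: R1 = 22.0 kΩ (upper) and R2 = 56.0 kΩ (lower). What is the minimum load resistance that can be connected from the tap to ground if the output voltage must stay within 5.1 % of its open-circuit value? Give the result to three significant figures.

R_L(min) ≈ 294 kΩ

Output resistance R_th = R1‖R2 = (22.0 × 56.0)/78.00 = 15.79 kΩ.
The fractional drop is R_th/(R_th + R_L); requiring this ≤ 0.0510 gives R_L ≥ R_th(1/0.0510 − 1) = 15.79 × 18.61 = 294 kΩ.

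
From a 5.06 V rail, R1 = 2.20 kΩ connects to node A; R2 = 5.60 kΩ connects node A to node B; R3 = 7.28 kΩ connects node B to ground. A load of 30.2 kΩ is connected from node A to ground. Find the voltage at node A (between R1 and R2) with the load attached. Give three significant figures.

Below node A the series string R2+R3 = 12.88 kΩ sits in parallel with the 30.2 kΩ load: 9.029 kΩ.
V_A = 5.06 × 9.029/(2.20 + 9.029) = 4.07 V.

V ≈ 4.07 V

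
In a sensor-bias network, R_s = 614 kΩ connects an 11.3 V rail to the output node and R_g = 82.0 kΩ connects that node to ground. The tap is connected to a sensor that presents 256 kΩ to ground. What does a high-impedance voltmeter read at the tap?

The load sits in parallel with R_g: R_g‖R_L = (82.0 × 256) / (82.0 + 256) = 62.11 kΩ.
V_out = 11.3 × 62.11 / (614 + 62.11) = 11.3 × 62.11/676.1 = 1.04 V.

V_out ≈ 1.04 V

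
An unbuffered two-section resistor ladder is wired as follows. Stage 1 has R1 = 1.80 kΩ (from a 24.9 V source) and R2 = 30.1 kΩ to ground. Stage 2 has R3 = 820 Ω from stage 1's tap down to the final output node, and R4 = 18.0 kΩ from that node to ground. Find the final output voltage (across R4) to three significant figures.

Stage 2 presents R3+R4 = 18820 Ω as a load on stage 1's tap.
Stage 1's lower leg becomes R2‖(R3+R4) = 11580 Ω, so V_mid = 24.9 × 11580/13380 = 21.55 V.
Stage 2 is itself unloaded: V_out = V_mid × R4/(R3+R4) = 21.55 × 18000/18820 = 20.6 V.

V_out ≈ 20.6 V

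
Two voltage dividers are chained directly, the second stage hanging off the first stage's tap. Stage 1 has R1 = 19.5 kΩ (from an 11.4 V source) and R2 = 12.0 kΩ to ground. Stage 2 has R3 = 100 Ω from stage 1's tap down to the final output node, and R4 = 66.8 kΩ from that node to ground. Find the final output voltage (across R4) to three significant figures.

V_out ≈ 3.90 V

Stage 2 presents R3+R4 = 66900 Ω as a load on stage 1's tap.
Stage 1's lower leg becomes R2‖(R3+R4) = 10170 Ω, so V_mid = 11.4 × 10170/29670 = 3.909 V.
Stage 2 is itself unloaded: V_out = V_mid × R4/(R3+R4) = 3.909 × 66800/66900 = 3.90 V.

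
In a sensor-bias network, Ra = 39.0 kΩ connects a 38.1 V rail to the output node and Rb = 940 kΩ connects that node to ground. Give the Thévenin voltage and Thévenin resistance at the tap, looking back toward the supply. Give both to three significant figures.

V_th = 36.6 V, R_th = 37.4 kΩ

V_th is the open-circuit tap voltage: 38.1 × 940/(39.0 + 940) = 36.6 V.
With the supply zeroed, Ra and Rb appear in parallel from the tap: R_th = Ra‖Rb = (39.0 × 940)/979.0 = 37.4 kΩ.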